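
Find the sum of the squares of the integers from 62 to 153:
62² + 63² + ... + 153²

Use ∑_{k=1}^{n} k² = n(n+1)(2n+1)/6, then subtract the first 61 terms.
∑_{k=1}^{153} k² = 153×154×307/6 = 1205589
∑_{k=1}^{61} k² = 61×62×123/6 = 77531
∑_{k=62}^{153} k² = 1205589 - 77531 = 1128058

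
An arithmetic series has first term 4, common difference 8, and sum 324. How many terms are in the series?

Using S = n/2 × [2a + (n-1)d]
324 = n/2 × [2(4) + (n-1)(8)]
324 = n/2 × [8 + 8n - 8]
648 = n × [0 + 8n]
8n² + (0)n - 648 = 0
Discriminant: Δ = (0)² - 4(8)(-648) = 0 + 20736 = 20736
√Δ = 144
n = [-(0) + √Δ] / (2·8) = (0 + 144) / 16 = 144 / 16 = 9
(The negative root is discarded since n must be a positive integer.)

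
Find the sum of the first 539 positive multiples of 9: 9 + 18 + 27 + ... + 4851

Factor out 9: = 9(1 + 2 + ... + 539) = 9 × n(n+1)/2
= 9 × 539×540/2
= 9 × 145530
= 1309770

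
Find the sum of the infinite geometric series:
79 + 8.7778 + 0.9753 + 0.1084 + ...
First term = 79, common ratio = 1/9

For |r| < 1, S = a / (1 - r)
S = 79 / (1 - (1/9))
S = 79 / (8/9)
S = 711/8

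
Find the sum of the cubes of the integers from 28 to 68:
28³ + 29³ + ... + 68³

Use ∑_{k=1}^{n} k³ = [n(n+1)/2]², then subtract the first 27 terms.
∑_{k=1}^{68} k³ = [68×69/2]² = 2346² = 5503716
∑_{k=1}^{27} k³ = [27×28/2]² = 378² = 142884
∑_{k=28}^{68} k³ = 5503716 - 142884 = 5360832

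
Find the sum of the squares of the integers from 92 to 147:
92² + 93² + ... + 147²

Use ∑_{k=1}^{n} k² = n(n+1)(2n+1)/6, then subtract the first 91 terms.
∑_{k=1}^{147} k² = 147×148×295/6 = 1069670
∑_{k=1}^{91} k² = 91×92×183/6 = 255346
∑_{k=92}^{147} k² = 1069670 - 255346 = 814324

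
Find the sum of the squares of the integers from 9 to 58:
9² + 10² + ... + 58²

Use ∑_{k=1}^{n} k² = n(n+1)(2n+1)/6, then subtract the first 8 terms.
∑_{k=1}^{58} k² = 58×59×117/6 = 66729
∑_{k=1}^{8} k² = 8×9×17/6 = 204
∑_{k=9}^{58} k² = 66729 - 204 = 66525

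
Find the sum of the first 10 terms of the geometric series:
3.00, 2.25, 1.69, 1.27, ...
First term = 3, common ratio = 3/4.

Sₙ = a(1 - rⁿ) / (1 - r)
S_10 = 3(1 - (3/4)^10) / (1 - (3/4))
S_10 = 3(1 - (59049/1048576)) / (1/4)
S_10 = 2968581/262144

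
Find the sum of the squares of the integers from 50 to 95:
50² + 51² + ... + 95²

Use ∑_{k=1}^{n} k² = n(n+1)(2n+1)/6, then subtract the first 49 terms.
∑_{k=1}^{95} k² = 95×96×191/6 = 290320
∑_{k=1}^{49} k² = 49×50×99/6 = 40425
∑_{k=50}^{95} k² = 290320 - 40425 = 249895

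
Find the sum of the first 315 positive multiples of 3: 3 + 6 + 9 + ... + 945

Factor out 3: = 3(1 + 2 + ... + 315) = 3 × n(n+1)/2
= 3 × 315×316/2
= 3 × 49770
= 149310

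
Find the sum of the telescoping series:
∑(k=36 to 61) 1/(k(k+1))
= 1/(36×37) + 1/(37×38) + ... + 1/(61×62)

Partial fractions: 1/(k(k+1)) = 1/k - 1/(k+1)
The series telescopes:
= (1/36 - 1/37) + (1/37 - 1/38) + ... + (1/61 - 1/62)
= 1/36 - 1/62
= 13/1116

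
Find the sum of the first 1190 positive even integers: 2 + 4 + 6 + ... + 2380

Sum of first n even numbers = n(n+1)
= 1190×1191
= 1417290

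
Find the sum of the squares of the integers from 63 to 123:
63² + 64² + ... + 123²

Use ∑_{k=1}^{n} k² = n(n+1)(2n+1)/6, then subtract the first 62 terms.
∑_{k=1}^{123} k² = 123×124×247/6 = 627874
∑_{k=1}^{62} k² = 62×63×125/6 = 81375
∑_{k=63}^{123} k² = 627874 - 81375 = 546499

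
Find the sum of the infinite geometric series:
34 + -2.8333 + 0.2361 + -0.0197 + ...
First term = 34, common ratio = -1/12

For |r| < 1, S = a / (1 - r)
S = 34 / (1 - (-1/12))
S = 34 / (13/12)
S = 408/13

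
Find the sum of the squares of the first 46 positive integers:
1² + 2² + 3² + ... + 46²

Formula: ∑k² = n(n+1)(2n+1)/6
= 46×47×93/6
= 201066/6
= 33511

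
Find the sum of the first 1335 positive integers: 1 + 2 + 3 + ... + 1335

Formula: ∑k = n(n+1)/2
= 1335×1336/2
= 1783560/2
= 891780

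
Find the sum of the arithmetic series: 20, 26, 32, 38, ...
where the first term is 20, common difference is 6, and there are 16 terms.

Sₙ = n/2 × (first + last)
Last term = a + (n-1)d = 20 + (16-1)×6 = 110
S_16 = 16/2 × (20 + 110)
S_16 = 16/2 × 130 = 1040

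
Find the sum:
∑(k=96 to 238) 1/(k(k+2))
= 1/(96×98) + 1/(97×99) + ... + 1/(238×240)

Partial fractions: 1/(k(k+2)) = (1/2)[1/k - 1/(k+2)]
Telescoping leaves the first two and last two terms:
= (1/2)[1/96 + 1/97 - 1/239 - 1/240]
= 45903/7418560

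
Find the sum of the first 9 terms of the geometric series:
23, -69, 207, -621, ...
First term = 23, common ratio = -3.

Sₙ = a(1 - rⁿ) / (1 - r)
S_9 = 23(1 - (-3)^9) / (1 - (-3))
S_9 = 23(1 - (-19683)) / (4)
S_9 = 113183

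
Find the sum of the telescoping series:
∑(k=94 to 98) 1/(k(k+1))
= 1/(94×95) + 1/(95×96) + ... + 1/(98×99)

Partial fractions: 1/(k(k+1)) = 1/k - 1/(k+1)
The series telescopes:
= (1/94 - 1/95) + (1/95 - 1/96) + ... + (1/98 - 1/99)
= 1/94 - 1/99
= 5/9306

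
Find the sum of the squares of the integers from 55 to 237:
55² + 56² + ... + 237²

Use ∑_{k=1}^{n} k² = n(n+1)(2n+1)/6, then subtract the first 54 terms.
∑_{k=1}^{237} k² = 237×238×475/6 = 4465475
∑_{k=1}^{54} k² = 54×55×109/6 = 53955
∑_{k=55}^{237} k² = 4465475 - 53955 = 4411520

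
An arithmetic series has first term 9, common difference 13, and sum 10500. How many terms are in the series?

Using S = n/2 × [2a + (n-1)d]
10500 = n/2 × [2(9) + (n-1)(13)]
10500 = n/2 × [18 + 13n - 13]
21000 = n × [5 + 13n]
13n² + (5)n - 21000 = 0
Discriminant: Δ = (5)² - 4(13)(-21000) = 25 + 1092000 = 1092025
√Δ = 1045
n = [-(5) + √Δ] / (2·13) = (-5 + 1045) / 26 = 1040 / 26 = 40
(The negative root is discarded since n must be a positive integer.)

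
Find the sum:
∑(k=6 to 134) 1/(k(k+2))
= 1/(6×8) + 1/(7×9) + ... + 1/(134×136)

Partial fractions: 1/(k(k+2)) = (1/2)[1/k - 1/(k+2)]
Telescoping leaves the first two and last two terms:
= (1/2)[1/6 + 1/7 - 1/135 - 1/136]
= 37883/257040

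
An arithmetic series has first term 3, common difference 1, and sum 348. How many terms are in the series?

Using S = n/2 × [2a + (n-1)d]
348 = n/2 × [2(3) + (n-1)(1)]
348 = n/2 × [6 + 1n - 1]
696 = n × [5 + 1n]
1n² + (5)n - 696 = 0
Discriminant: Δ = (5)² - 4(1)(-696) = 25 + 2784 = 2809
√Δ = 53
n = [-(5) + √Δ] / (2·1) = (-5 + 53) / 2 = 48 / 2 = 24
(The negative root is discarded since n must be a positive integer.)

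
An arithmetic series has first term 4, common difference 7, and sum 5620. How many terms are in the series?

Using S = n/2 × [2a + (n-1)d]
5620 = n/2 × [2(4) + (n-1)(7)]
5620 = n/2 × [8 + 7n - 7]
11240 = n × [1 + 7n]
7n² + (1)n - 11240 = 0
Discriminant: Δ = (1)² - 4(7)(-11240) = 1 + 314720 = 314721
√Δ = 561
n = [-(1) + √Δ] / (2·7) = (-1 + 561) / 14 = 560 / 14 = 40
(The negative root is discarded since n must be a positive integer.)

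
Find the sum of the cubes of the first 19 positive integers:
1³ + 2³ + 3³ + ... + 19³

Formula: ∑k³ = [n(n+1)/2]²
= [19×20/2]²
= 190²
= 36100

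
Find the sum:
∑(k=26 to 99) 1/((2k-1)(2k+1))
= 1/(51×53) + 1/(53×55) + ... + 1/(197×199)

Partial fractions: 1/((2k-1)(2k+1)) = (1/2)[1/(2k-1) - 1/(2k+1)]
The series telescopes:
= (1/2)[1/51 - 1/199]
= 74/10149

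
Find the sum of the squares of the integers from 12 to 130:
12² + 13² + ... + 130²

Use ∑_{k=1}^{n} k² = n(n+1)(2n+1)/6, then subtract the first 11 terms.
∑_{k=1}^{130} k² = 130×131×261/6 = 740805
∑_{k=1}^{11} k² = 11×12×23/6 = 506
∑_{k=12}^{130} k² = 740805 - 506 = 740299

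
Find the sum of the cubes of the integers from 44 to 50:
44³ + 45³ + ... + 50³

Use ∑_{k=1}^{n} k³ = [n(n+1)/2]², then subtract the first 43 terms.
∑_{k=1}^{50} k³ = [50×51/2]² = 1275² = 1625625
∑_{k=1}^{43} k³ = [43×44/2]² = 946² = 894916
∑_{k=44}^{50} k³ = 1625625 - 894916 = 730709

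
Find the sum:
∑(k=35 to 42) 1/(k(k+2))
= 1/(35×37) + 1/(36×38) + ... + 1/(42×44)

Partial fractions: 1/(k(k+2)) = (1/2)[1/k - 1/(k+2)]
Telescoping leaves the first two and last two terms:
= (1/2)[1/35 + 1/36 - 1/43 - 1/44]
= 3089/595980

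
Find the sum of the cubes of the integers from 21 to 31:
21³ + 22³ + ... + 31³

Use ∑_{k=1}^{n} k³ = [n(n+1)/2]², then subtract the first 20 terms.
∑_{k=1}^{31} k³ = [31×32/2]² = 496² = 246016
∑_{k=1}^{20} k³ = [20×21/2]² = 210² = 44100
∑_{k=21}^{31} k³ = 246016 - 44100 = 201916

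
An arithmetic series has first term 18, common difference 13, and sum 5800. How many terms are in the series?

Using S = n/2 × [2a + (n-1)d]
5800 = n/2 × [2(18) + (n-1)(13)]
5800 = n/2 × [36 + 13n - 13]
11600 = n × [23 + 13n]
13n² + (23)n - 11600 = 0
Discriminant: Δ = (23)² - 4(13)(-11600) = 529 + 603200 = 603729
√Δ = 777
n = [-(23) + √Δ] / (2·13) = (-23 + 777) / 26 = 754 / 26 = 29
(The negative root is discarded since n must be a positive integer.)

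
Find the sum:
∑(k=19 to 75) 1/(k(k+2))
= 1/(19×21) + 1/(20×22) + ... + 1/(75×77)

Partial fractions: 1/(k(k+2)) = (1/2)[1/k - 1/(k+2)]
Telescoping leaves the first two and last two terms:
= (1/2)[1/19 + 1/20 - 1/76 - 1/77]
= 1119/29260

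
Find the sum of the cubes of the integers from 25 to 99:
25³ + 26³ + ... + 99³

Use ∑_{k=1}^{n} k³ = [n(n+1)/2]², then subtract the first 24 terms.
∑_{k=1}^{99} k³ = [99×100/2]² = 4950² = 24502500
∑_{k=1}^{24} k³ = [24×25/2]² = 300² = 90000
∑_{k=25}^{99} k³ = 24502500 - 90000 = 24412500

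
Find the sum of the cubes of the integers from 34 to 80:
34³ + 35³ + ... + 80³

Use ∑_{k=1}^{n} k³ = [n(n+1)/2]², then subtract the first 33 terms.
∑_{k=1}^{80} k³ = [80×81/2]² = 3240² = 10497600
∑_{k=1}^{33} k³ = [33×34/2]² = 561² = 314721
∑_{k=34}^{80} k³ = 10497600 - 314721 = 10182879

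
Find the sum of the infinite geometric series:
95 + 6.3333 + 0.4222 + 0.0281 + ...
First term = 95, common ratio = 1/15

For |r| < 1, S = a / (1 - r)
S = 95 / (1 - (1/15))
S = 95 / (14/15)
S = 1425/14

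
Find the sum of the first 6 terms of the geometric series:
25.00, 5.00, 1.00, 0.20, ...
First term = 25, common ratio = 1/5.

Sₙ = a(1 - rⁿ) / (1 - r)
S_6 = 25(1 - (1/5)^6) / (1 - (1/5))
S_6 = 25(1 - (1/15625)) / (4/5)
S_6 = 3906/125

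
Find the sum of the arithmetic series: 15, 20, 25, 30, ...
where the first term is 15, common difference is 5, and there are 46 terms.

Sₙ = n/2 × (first + last)
Last term = a + (n-1)d = 15 + (46-1)×5 = 240
S_46 = 46/2 × (15 + 240)
S_46 = 46/2 × 255 = 5865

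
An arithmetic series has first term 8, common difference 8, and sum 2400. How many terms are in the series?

Using S = n/2 × [2a + (n-1)d]
2400 = n/2 × [2(8) + (n-1)(8)]
2400 = n/2 × [16 + 8n - 8]
4800 = n × [8 + 8n]
8n² + (8)n - 4800 = 0
Discriminant: Δ = (8)² - 4(8)(-4800) = 64 + 153600 = 153664
√Δ = 392
n = [-(8) + √Δ] / (2·8) = (-8 + 392) / 16 = 384 / 16 = 24
(The negative root is discarded since n must be a positive integer.)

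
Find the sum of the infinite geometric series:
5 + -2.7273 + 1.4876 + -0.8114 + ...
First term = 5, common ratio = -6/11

For |r| < 1, S = a / (1 - r)
S = 5 / (1 - (-6/11))
S = 5 / (17/11)
S = 55/17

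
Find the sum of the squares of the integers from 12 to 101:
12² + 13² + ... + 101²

Use ∑_{k=1}^{n} k² = n(n+1)(2n+1)/6, then subtract the first 11 terms.
∑_{k=1}^{101} k² = 101×102×203/6 = 348551
∑_{k=1}^{11} k² = 11×12×23/6 = 506
∑_{k=12}^{101} k² = 348551 - 506 = 348045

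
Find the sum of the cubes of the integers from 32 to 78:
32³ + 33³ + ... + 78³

Use ∑_{k=1}^{n} k³ = [n(n+1)/2]², then subtract the first 31 terms.
∑_{k=1}^{78} k³ = [78×79/2]² = 3081² = 9492561
∑_{k=1}^{31} k³ = [31×32/2]² = 496² = 246016
∑_{k=32}^{78} k³ = 9492561 - 246016 = 9246545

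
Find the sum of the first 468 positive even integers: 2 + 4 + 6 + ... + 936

Sum of first n even numbers = n(n+1)
= 468×469
= 219492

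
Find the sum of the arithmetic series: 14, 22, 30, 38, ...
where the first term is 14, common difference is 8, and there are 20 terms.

Sₙ = n/2 × (first + last)
Last term = a + (n-1)d = 14 + (20-1)×8 = 166
S_20 = 20/2 × (14 + 166)
S_20 = 20/2 × 180 = 1800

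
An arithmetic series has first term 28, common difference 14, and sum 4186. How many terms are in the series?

Using S = n/2 × [2a + (n-1)d]
4186 = n/2 × [2(28) + (n-1)(14)]
4186 = n/2 × [56 + 14n - 14]
8372 = n × [42 + 14n]
14n² + (42)n - 8372 = 0
Discriminant: Δ = (42)² - 4(14)(-8372) = 1764 + 468832 = 470596
√Δ = 686
n = [-(42) + √Δ] / (2·14) = (-42 + 686) / 28 = 644 / 28 = 23
(The negative root is discarded since n must be a positive integer.)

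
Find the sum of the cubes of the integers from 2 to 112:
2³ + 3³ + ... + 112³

Use ∑_{k=1}^{n} k³ = [n(n+1)/2]², then subtract the first 1 terms.
∑_{k=1}^{112} k³ = [112×113/2]² = 6328² = 40043584
∑_{k=1}^{1} k³ = [1×2/2]² = 1² = 1
∑_{k=2}^{112} k³ = 40043584 - 1 = 40043583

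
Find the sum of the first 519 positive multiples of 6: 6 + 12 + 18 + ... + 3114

Factor out 6: = 6(1 + 2 + ... + 519) = 6 × n(n+1)/2
= 6 × 519×520/2
= 6 × 134940
= 809640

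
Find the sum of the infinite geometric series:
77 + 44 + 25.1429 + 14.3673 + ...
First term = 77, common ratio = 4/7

For |r| < 1, S = a / (1 - r)
S = 77 / (1 - (4/7))
S = 77 / (3/7)
S = 539/3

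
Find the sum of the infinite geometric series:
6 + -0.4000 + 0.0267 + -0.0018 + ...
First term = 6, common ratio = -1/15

For |r| < 1, S = a / (1 - r)
S = 6 / (1 - (-1/15))
S = 6 / (16/15)
S = 45/8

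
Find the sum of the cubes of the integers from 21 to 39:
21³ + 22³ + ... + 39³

Use ∑_{k=1}^{n} k³ = [n(n+1)/2]², then subtract the first 20 terms.
∑_{k=1}^{39} k³ = [39×40/2]² = 780² = 608400
∑_{k=1}^{20} k³ = [20×21/2]² = 210² = 44100
∑_{k=21}^{39} k³ = 608400 - 44100 = 564300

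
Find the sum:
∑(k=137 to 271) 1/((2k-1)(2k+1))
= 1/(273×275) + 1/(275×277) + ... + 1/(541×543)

Partial fractions: 1/((2k-1)(2k+1)) = (1/2)[1/(2k-1) - 1/(2k+1)]
The series telescopes:
= (1/2)[1/273 - 1/543]
= 15/16471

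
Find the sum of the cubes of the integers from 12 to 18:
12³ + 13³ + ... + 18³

Use ∑_{k=1}^{n} k³ = [n(n+1)/2]², then subtract the first 11 terms.
∑_{k=1}^{18} k³ = [18×19/2]² = 171² = 29241
∑_{k=1}^{11} k³ = [11×12/2]² = 66² = 4356
∑_{k=12}^{18} k³ = 29241 - 4356 = 24885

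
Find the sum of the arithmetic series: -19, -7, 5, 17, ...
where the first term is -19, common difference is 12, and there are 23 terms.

Sₙ = n/2 × (first + last)
Last term = a + (n-1)d = -19 + (23-1)×12 = 245
S_23 = 23/2 × (-19 + 245)
S_23 = 23/2 × 226 = 2599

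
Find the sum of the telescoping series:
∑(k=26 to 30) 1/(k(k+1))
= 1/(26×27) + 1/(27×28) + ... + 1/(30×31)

Partial fractions: 1/(k(k+1)) = 1/k - 1/(k+1)
The series telescopes:
= (1/26 - 1/27) + (1/27 - 1/28) + ... + (1/30 - 1/31)
= 1/26 - 1/31
= 5/806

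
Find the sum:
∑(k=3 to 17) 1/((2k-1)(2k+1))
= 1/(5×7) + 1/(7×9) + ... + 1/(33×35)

Partial fractions: 1/((2k-1)(2k+1)) = (1/2)[1/(2k-1) - 1/(2k+1)]
The series telescopes:
= (1/2)[1/5 - 1/35]
= 3/35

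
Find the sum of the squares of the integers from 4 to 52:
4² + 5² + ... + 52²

Use ∑_{k=1}^{n} k² = n(n+1)(2n+1)/6, then subtract the first 3 terms.
∑_{k=1}^{52} k² = 52×53×105/6 = 48230
∑_{k=1}^{3} k² = 3×4×7/6 = 14
∑_{k=4}^{52} k² = 48230 - 14 = 48216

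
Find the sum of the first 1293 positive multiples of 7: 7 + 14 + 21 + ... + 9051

Factor out 7: = 7(1 + 2 + ... + 1293) = 7 × n(n+1)/2
= 7 × 1293×1294/2
= 7 × 836571
= 5855997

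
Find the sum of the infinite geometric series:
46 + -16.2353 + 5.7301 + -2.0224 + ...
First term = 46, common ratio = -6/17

For |r| < 1, S = a / (1 - r)
S = 46 / (1 - (-6/17))
S = 46 / (23/17)
S = 34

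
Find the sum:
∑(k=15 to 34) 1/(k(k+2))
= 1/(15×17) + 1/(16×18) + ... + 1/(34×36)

Partial fractions: 1/(k(k+2)) = (1/2)[1/k - 1/(k+2)]
Telescoping leaves the first two and last two terms:
= (1/2)[1/15 + 1/16 - 1/35 - 1/36]
= 367/10080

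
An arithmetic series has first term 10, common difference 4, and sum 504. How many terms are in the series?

Using S = n/2 × [2a + (n-1)d]
504 = n/2 × [2(10) + (n-1)(4)]
504 = n/2 × [20 + 4n - 4]
1008 = n × [16 + 4n]
4n² + (16)n - 1008 = 0
Discriminant: Δ = (16)² - 4(4)(-1008) = 256 + 16128 = 16384
√Δ = 128
n = [-(16) + √Δ] / (2·4) = (-16 + 128) / 8 = 112 / 8 = 14
(The negative root is discarded since n must be a positive integer.)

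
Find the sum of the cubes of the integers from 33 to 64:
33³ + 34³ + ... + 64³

Use ∑_{k=1}^{n} k³ = [n(n+1)/2]², then subtract the first 32 terms.
∑_{k=1}^{64} k³ = [64×65/2]² = 2080² = 4326400
∑_{k=1}^{32} k³ = [32×33/2]² = 528² = 278784
∑_{k=33}^{64} k³ = 4326400 - 278784 = 4047616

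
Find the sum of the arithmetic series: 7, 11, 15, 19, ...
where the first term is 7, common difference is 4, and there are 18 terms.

Sₙ = n/2 × (first + last)
Last term = a + (n-1)d = 7 + (18-1)×4 = 75
S_18 = 18/2 × (7 + 75)
S_18 = 18/2 × 82 = 738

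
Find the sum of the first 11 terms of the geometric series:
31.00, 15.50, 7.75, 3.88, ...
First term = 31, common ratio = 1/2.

Sₙ = a(1 - rⁿ) / (1 - r)
S_11 = 31(1 - (1/2)^11) / (1 - (1/2))
S_11 = 31(1 - (1/2048)) / (1/2)
S_11 = 63457/1024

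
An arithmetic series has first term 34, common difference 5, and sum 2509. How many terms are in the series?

Using S = n/2 × [2a + (n-1)d]
2509 = n/2 × [2(34) + (n-1)(5)]
2509 = n/2 × [68 + 5n - 5]
5018 = n × [63 + 5n]
5n² + (63)n - 5018 = 0
Discriminant: Δ = (63)² - 4(5)(-5018) = 3969 + 100360 = 104329
√Δ = 323
n = [-(63) + √Δ] / (2·5) = (-63 + 323) / 10 = 260 / 10 = 26
(The negative root is discarded since n must be a positive integer.)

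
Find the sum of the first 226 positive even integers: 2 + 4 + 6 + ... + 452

Sum of first n even numbers = n(n+1)
= 226×227
= 51302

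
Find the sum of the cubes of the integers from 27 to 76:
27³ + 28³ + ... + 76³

Use ∑_{k=1}^{n} k³ = [n(n+1)/2]², then subtract the first 26 terms.
∑_{k=1}^{76} k³ = [76×77/2]² = 2926² = 8561476
∑_{k=1}^{26} k³ = [26×27/2]² = 351² = 123201
∑_{k=27}^{76} k³ = 8561476 - 123201 = 8438275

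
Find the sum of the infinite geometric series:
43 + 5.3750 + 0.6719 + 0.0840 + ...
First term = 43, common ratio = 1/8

For |r| < 1, S = a / (1 - r)
S = 43 / (1 - (1/8))
S = 43 / (7/8)
S = 344/7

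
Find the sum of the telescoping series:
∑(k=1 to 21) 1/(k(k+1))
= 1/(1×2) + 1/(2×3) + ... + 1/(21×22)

Partial fractions: 1/(k(k+1)) = 1/k - 1/(k+1)
The series telescopes:
= (1/1 - 1/2) + (1/2 - 1/3) + ... + (1/21 - 1/22)
= 1/1 - 1/22
= 21/22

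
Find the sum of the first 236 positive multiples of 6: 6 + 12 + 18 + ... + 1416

Factor out 6: = 6(1 + 2 + ... + 236) = 6 × n(n+1)/2
= 6 × 236×237/2
= 6 × 27966
= 167796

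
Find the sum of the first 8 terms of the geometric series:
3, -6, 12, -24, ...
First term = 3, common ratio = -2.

Sₙ = a(1 - rⁿ) / (1 - r)
S_8 = 3(1 - (-2)^8) / (1 - (-2))
S_8 = 3(1 - 256) / (3)
S_8 = -255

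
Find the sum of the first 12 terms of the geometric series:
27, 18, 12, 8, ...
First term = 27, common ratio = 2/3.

Sₙ = a(1 - rⁿ) / (1 - r)
S_12 = 27(1 - (2/3)^12) / (1 - (2/3))
S_12 = 27(1 - (4096/531441)) / (1/3)
S_12 = 527345/6561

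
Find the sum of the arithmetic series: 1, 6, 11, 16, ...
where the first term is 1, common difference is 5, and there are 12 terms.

Sₙ = n/2 × (first + last)
Last term = a + (n-1)d = 1 + (12-1)×5 = 56
S_12 = 12/2 × (1 + 56)
S_12 = 12/2 × 57 = 342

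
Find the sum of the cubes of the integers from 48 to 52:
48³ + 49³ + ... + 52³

Use ∑_{k=1}^{n} k³ = [n(n+1)/2]², then subtract the first 47 terms.
∑_{k=1}^{52} k³ = [52×53/2]² = 1378² = 1898884
∑_{k=1}^{47} k³ = [47×48/2]² = 1128² = 1272384
∑_{k=48}^{52} k³ = 1898884 - 1272384 = 626500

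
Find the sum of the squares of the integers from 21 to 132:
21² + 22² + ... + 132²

Use ∑_{k=1}^{n} k² = n(n+1)(2n+1)/6, then subtract the first 20 terms.
∑_{k=1}^{132} k² = 132×133×265/6 = 775390
∑_{k=1}^{20} k² = 20×21×41/6 = 2870
∑_{k=21}^{132} k² = 775390 - 2870 = 772520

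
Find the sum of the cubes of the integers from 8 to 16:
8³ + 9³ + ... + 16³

Use ∑_{k=1}^{n} k³ = [n(n+1)/2]², then subtract the first 7 terms.
∑_{k=1}^{16} k³ = [16×17/2]² = 136² = 18496
∑_{k=1}^{7} k³ = [7×8/2]² = 28² = 784
∑_{k=8}^{16} k³ = 18496 - 784 = 17712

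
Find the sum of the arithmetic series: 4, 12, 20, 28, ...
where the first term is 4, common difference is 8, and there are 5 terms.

Sₙ = n/2 × (first + last)
Last term = a + (n-1)d = 4 + (5-1)×8 = 36
S_5 = 5/2 × (4 + 36)
S_5 = 5/2 × 40 = 100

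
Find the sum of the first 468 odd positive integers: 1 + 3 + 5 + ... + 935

Sum of first n odd numbers = n²
= 468²
= 219024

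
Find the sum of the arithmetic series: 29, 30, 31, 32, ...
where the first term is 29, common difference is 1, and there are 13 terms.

Sₙ = n/2 × (first + last)
Last term = a + (n-1)d = 29 + (13-1)×1 = 41
S_13 = 13/2 × (29 + 41)
S_13 = 13/2 × 70 = 455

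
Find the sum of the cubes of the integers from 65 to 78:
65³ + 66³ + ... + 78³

Use ∑_{k=1}^{n} k³ = [n(n+1)/2]², then subtract the first 64 terms.
∑_{k=1}^{78} k³ = [78×79/2]² = 3081² = 9492561
∑_{k=1}^{64} k³ = [64×65/2]² = 2080² = 4326400
∑_{k=65}^{78} k³ = 9492561 - 4326400 = 5166161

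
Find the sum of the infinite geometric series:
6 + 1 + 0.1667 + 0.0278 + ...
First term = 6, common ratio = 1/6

For |r| < 1, S = a / (1 - r)
S = 6 / (1 - (1/6))
S = 6 / (5/6)
S = 36/5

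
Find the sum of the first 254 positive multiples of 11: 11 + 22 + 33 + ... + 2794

Factor out 11: = 11(1 + 2 + ... + 254) = 11 × n(n+1)/2
= 11 × 254×255/2
= 11 × 32385
= 356235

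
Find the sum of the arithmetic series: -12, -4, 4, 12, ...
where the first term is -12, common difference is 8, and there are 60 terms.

Sₙ = n/2 × (first + last)
Last term = a + (n-1)d = -12 + (60-1)×8 = 460
S_60 = 60/2 × (-12 + 460)
S_60 = 60/2 × 448 = 13440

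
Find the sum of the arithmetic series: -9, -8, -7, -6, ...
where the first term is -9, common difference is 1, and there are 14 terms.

Sₙ = n/2 × (first + last)
Last term = a + (n-1)d = -9 + (14-1)×1 = 4
S_14 = 14/2 × (-9 + 4)
S_14 = 14/2 × (-5) = -35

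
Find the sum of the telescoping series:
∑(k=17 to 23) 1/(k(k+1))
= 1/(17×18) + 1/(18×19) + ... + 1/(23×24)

Partial fractions: 1/(k(k+1)) = 1/k - 1/(k+1)
The series telescopes:
= (1/17 - 1/18) + (1/18 - 1/19) + ... + (1/23 - 1/24)
= 1/17 - 1/24
= 7/408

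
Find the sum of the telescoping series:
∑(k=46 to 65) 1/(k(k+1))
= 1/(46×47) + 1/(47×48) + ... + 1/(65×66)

Partial fractions: 1/(k(k+1)) = 1/k - 1/(k+1)
The series telescopes:
= (1/46 - 1/47) + (1/47 - 1/48) + ... + (1/65 - 1/66)
= 1/46 - 1/66
= 5/759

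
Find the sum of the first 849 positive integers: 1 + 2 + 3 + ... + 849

Formula: ∑k = n(n+1)/2
= 849×850/2
= 721650/2
= 360825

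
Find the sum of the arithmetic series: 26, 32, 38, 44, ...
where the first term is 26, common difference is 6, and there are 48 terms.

Sₙ = n/2 × (first + last)
Last term = a + (n-1)d = 26 + (48-1)×6 = 308
S_48 = 48/2 × (26 + 308)
S_48 = 48/2 × 334 = 8016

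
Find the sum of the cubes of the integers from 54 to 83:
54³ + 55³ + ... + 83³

Use ∑_{k=1}^{n} k³ = [n(n+1)/2]², then subtract the first 53 terms.
∑_{k=1}^{83} k³ = [83×84/2]² = 3486² = 12152196
∑_{k=1}^{53} k³ = [53×54/2]² = 1431² = 2047761
∑_{k=54}^{83} k³ = 12152196 - 2047761 = 10104435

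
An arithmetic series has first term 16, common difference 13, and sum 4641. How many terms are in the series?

Using S = n/2 × [2a + (n-1)d]
4641 = n/2 × [2(16) + (n-1)(13)]
4641 = n/2 × [32 + 13n - 13]
9282 = n × [19 + 13n]
13n² + (19)n - 9282 = 0
Discriminant: Δ = (19)² - 4(13)(-9282) = 361 + 482664 = 483025
√Δ = 695
n = [-(19) + √Δ] / (2·13) = (-19 + 695) / 26 = 676 / 26 = 26
(The negative root is discarded since n must be a positive integer.)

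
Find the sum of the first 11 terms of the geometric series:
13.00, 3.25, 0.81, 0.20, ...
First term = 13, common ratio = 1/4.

Sₙ = a(1 - rⁿ) / (1 - r)
S_11 = 13(1 - (1/4)^11) / (1 - (1/4))
S_11 = 13(1 - (1/4194304)) / (3/4)
S_11 = 18175313/1048576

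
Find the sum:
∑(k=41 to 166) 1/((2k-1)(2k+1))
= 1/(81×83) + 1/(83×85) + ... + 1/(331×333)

Partial fractions: 1/((2k-1)(2k+1)) = (1/2)[1/(2k-1) - 1/(2k+1)]
The series telescopes:
= (1/2)[1/81 - 1/333]
= 14/2997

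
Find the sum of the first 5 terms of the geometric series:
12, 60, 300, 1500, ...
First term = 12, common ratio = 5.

Sₙ = a(1 - rⁿ) / (1 - r)
S_5 = 12(1 - 5^5) / (1 - 5)
S_5 = 12(1 - 3125) / (-4)
S_5 = 9372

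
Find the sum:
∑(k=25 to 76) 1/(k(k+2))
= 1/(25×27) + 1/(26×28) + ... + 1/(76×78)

Partial fractions: 1/(k(k+2)) = (1/2)[1/k - 1/(k+2)]
Telescoping leaves the first two and last two terms:
= (1/2)[1/25 + 1/26 - 1/77 - 1/78]
= 3953/150150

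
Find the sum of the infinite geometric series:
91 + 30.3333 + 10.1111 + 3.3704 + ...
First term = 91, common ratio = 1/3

For |r| < 1, S = a / (1 - r)
S = 91 / (1 - (1/3))
S = 91 / (2/3)
S = 273/2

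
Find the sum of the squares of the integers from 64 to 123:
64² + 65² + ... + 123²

Use ∑_{k=1}^{n} k² = n(n+1)(2n+1)/6, then subtract the first 63 terms.
∑_{k=1}^{123} k² = 123×124×247/6 = 627874
∑_{k=1}^{63} k² = 63×64×127/6 = 85344
∑_{k=64}^{123} k² = 627874 - 85344 = 542530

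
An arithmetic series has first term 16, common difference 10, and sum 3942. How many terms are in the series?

Using S = n/2 × [2a + (n-1)d]
3942 = n/2 × [2(16) + (n-1)(10)]
3942 = n/2 × [32 + 10n - 10]
7884 = n × [22 + 10n]
10n² + (22)n - 7884 = 0
Discriminant: Δ = (22)² - 4(10)(-7884) = 484 + 315360 = 315844
√Δ = 562
n = [-(22) + √Δ] / (2·10) = (-22 + 562) / 20 = 540 / 20 = 27
(The negative root is discarded since n must be a positive integer.)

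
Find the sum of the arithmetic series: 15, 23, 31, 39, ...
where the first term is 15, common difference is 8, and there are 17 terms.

Sₙ = n/2 × (first + last)
Last term = a + (n-1)d = 15 + (17-1)×8 = 143
S_17 = 17/2 × (15 + 143)
S_17 = 17/2 × 158 = 1343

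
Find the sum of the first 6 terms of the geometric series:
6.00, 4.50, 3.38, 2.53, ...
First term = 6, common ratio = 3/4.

Sₙ = a(1 - rⁿ) / (1 - r)
S_6 = 6(1 - (3/4)^6) / (1 - (3/4))
S_6 = 6(1 - (729/4096)) / (1/4)
S_6 = 10101/512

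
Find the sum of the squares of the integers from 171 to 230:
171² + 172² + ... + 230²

Use ∑_{k=1}^{n} k² = n(n+1)(2n+1)/6, then subtract the first 170 terms.
∑_{k=1}^{230} k² = 230×231×461/6 = 4082155
∑_{k=1}^{170} k² = 170×171×341/6 = 1652145
∑_{k=171}^{230} k² = 4082155 - 1652145 = 2430010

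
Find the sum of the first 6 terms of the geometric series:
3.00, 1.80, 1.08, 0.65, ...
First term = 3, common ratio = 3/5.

Sₙ = a(1 - rⁿ) / (1 - r)
S_6 = 3(1 - (3/5)^6) / (1 - (3/5))
S_6 = 3(1 - (729/15625)) / (2/5)
S_6 = 22344/3125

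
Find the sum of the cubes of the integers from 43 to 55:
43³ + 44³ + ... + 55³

Use ∑_{k=1}^{n} k³ = [n(n+1)/2]², then subtract the first 42 terms.
∑_{k=1}^{55} k³ = [55×56/2]² = 1540² = 2371600
∑_{k=1}^{42} k³ = [42×43/2]² = 903² = 815409
∑_{k=43}^{55} k³ = 2371600 - 815409 = 1556191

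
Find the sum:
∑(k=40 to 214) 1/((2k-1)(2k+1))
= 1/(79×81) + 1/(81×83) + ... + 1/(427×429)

Partial fractions: 1/((2k-1)(2k+1)) = (1/2)[1/(2k-1) - 1/(2k+1)]
The series telescopes:
= (1/2)[1/79 - 1/429]
= 175/33891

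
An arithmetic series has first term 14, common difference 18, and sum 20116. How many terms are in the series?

Using S = n/2 × [2a + (n-1)d]
20116 = n/2 × [2(14) + (n-1)(18)]
20116 = n/2 × [28 + 18n - 18]
40232 = n × [10 + 18n]
18n² + (10)n - 40232 = 0
Discriminant: Δ = (10)² - 4(18)(-40232) = 100 + 2896704 = 2896804
√Δ = 1702
n = [-(10) + √Δ] / (2·18) = (-10 + 1702) / 36 = 1692 / 36 = 47
(The negative root is discarded since n must be a positive integer.)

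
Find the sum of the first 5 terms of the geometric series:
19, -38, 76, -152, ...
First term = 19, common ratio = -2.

Sₙ = a(1 - rⁿ) / (1 - r)
S_5 = 19(1 - (-2)^5) / (1 - (-2))
S_5 = 19(1 - (-32)) / (3)
S_5 = 209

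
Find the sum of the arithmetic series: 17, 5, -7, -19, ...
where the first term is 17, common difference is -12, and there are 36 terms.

Sₙ = n/2 × (first + last)
Last term = a + (n-1)d = 17 + (36-1)×(-12) = -403
S_36 = 36/2 × (17 + (-403))
S_36 = 36/2 × (-386) = -6948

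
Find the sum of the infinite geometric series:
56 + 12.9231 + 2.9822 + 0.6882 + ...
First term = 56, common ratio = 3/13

For |r| < 1, S = a / (1 - r)
S = 56 / (1 - (3/13))
S = 56 / (10/13)
S = 364/5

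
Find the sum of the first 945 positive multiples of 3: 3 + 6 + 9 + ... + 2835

Factor out 3: = 3(1 + 2 + ... + 945) = 3 × n(n+1)/2
= 3 × 945×946/2
= 3 × 446985
= 1340955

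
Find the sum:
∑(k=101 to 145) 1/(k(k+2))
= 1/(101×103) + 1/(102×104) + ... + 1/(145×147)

Partial fractions: 1/(k(k+2)) = (1/2)[1/k - 1/(k+2)]
Telescoping leaves the first two and last two terms:
= (1/2)[1/101 + 1/102 - 1/146 - 1/147]
= 37175/12283418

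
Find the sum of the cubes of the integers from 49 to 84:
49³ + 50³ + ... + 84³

Use ∑_{k=1}^{n} k³ = [n(n+1)/2]², then subtract the first 48 terms.
∑_{k=1}^{84} k³ = [84×85/2]² = 3570² = 12744900
∑_{k=1}^{48} k³ = [48×49/2]² = 1176² = 1382976
∑_{k=49}^{84} k³ = 12744900 - 1382976 = 11361924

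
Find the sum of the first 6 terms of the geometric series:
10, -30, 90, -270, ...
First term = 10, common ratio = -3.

Sₙ = a(1 - rⁿ) / (1 - r)
S_6 = 10(1 - (-3)^6) / (1 - (-3))
S_6 = 10(1 - 729) / (4)
S_6 = -1820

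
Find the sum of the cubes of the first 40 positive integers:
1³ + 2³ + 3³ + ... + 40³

Formula: ∑k³ = [n(n+1)/2]²
= [40×41/2]²
= 820²
= 672400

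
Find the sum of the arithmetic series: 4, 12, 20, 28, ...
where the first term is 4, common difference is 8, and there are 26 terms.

Sₙ = n/2 × (first + last)
Last term = a + (n-1)d = 4 + (26-1)×8 = 204
S_26 = 26/2 × (4 + 204)
S_26 = 26/2 × 208 = 2704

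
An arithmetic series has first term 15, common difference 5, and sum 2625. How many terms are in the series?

Using S = n/2 × [2a + (n-1)d]
2625 = n/2 × [2(15) + (n-1)(5)]
2625 = n/2 × [30 + 5n - 5]
5250 = n × [25 + 5n]
5n² + (25)n - 5250 = 0
Discriminant: Δ = (25)² - 4(5)(-5250) = 625 + 105000 = 105625
√Δ = 325
n = [-(25) + √Δ] / (2·5) = (-25 + 325) / 10 = 300 / 10 = 30
(The negative root is discarded since n must be a positive integer.)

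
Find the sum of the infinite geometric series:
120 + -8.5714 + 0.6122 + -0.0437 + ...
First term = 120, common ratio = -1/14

For |r| < 1, S = a / (1 - r)
S = 120 / (1 - (-1/14))
S = 120 / (15/14)
S = 112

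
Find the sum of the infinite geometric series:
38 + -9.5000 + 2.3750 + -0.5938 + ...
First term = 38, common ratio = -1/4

For |r| < 1, S = a / (1 - r)
S = 38 / (1 - (-1/4))
S = 38 / (5/4)
S = 152/5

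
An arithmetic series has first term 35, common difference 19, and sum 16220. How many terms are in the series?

Using S = n/2 × [2a + (n-1)d]
16220 = n/2 × [2(35) + (n-1)(19)]
16220 = n/2 × [70 + 19n - 19]
32440 = n × [51 + 19n]
19n² + (51)n - 32440 = 0
Discriminant: Δ = (51)² - 4(19)(-32440) = 2601 + 2465440 = 2468041
√Δ = 1571
n = [-(51) + √Δ] / (2·19) = (-51 + 1571) / 38 = 1520 / 38 = 40
(The negative root is discarded since n must be a positive integer.)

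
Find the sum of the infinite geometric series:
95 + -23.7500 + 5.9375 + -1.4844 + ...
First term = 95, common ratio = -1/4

For |r| < 1, S = a / (1 - r)
S = 95 / (1 - (-1/4))
S = 95 / (5/4)
S = 76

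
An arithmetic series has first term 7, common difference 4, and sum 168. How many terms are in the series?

Using S = n/2 × [2a + (n-1)d]
168 = n/2 × [2(7) + (n-1)(4)]
168 = n/2 × [14 + 4n - 4]
336 = n × [10 + 4n]
4n² + (10)n - 336 = 0
Discriminant: Δ = (10)² - 4(4)(-336) = 100 + 5376 = 5476
√Δ = 74
n = [-(10) + √Δ] / (2·4) = (-10 + 74) / 8 = 64 / 8 = 8
(The negative root is discarded since n must be a positive integer.)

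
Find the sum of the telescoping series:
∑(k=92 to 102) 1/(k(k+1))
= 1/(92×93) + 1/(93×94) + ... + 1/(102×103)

Partial fractions: 1/(k(k+1)) = 1/k - 1/(k+1)
The series telescopes:
= (1/92 - 1/93) + (1/93 - 1/94) + ... + (1/102 - 1/103)
= 1/92 - 1/103
= 11/9476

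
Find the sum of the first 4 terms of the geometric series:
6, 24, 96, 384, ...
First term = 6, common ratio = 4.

Sₙ = a(1 - rⁿ) / (1 - r)
S_4 = 6(1 - 4^4) / (1 - 4)
S_4 = 6(1 - 256) / (-3)
S_4 = 510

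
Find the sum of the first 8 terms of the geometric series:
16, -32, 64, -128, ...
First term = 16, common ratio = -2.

Sₙ = a(1 - rⁿ) / (1 - r)
S_8 = 16(1 - (-2)^8) / (1 - (-2))
S_8 = 16(1 - 256) / (3)
S_8 = -1360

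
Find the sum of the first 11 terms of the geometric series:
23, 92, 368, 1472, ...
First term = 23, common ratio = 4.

Sₙ = a(1 - rⁿ) / (1 - r)
S_11 = 23(1 - 4^11) / (1 - 4)
S_11 = 23(1 - 4194304) / (-3)
S_11 = 32156323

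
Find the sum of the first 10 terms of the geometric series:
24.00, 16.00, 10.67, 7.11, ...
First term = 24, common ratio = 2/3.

Sₙ = a(1 - rⁿ) / (1 - r)
S_10 = 24(1 - (2/3)^10) / (1 - (2/3))
S_10 = 24(1 - (1024/59049)) / (1/3)
S_10 = 464200/6561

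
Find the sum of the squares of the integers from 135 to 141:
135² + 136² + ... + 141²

Use ∑_{k=1}^{n} k² = n(n+1)(2n+1)/6, then subtract the first 134 terms.
∑_{k=1}^{141} k² = 141×142×283/6 = 944371
∑_{k=1}^{134} k² = 134×135×269/6 = 811035
∑_{k=135}^{141} k² = 944371 - 811035 = 133336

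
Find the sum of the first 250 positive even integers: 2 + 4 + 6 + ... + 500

Sum of first n even numbers = n(n+1)
= 250×251
= 62750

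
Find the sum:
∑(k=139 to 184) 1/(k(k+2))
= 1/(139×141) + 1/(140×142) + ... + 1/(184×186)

Partial fractions: 1/(k(k+2)) = (1/2)[1/k - 1/(k+2)]
Telescoping leaves the first two and last two terms:
= (1/2)[1/139 + 1/140 - 1/185 - 1/186]
= 238073/133923720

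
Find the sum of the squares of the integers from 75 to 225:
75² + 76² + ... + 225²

Use ∑_{k=1}^{n} k² = n(n+1)(2n+1)/6, then subtract the first 74 terms.
∑_{k=1}^{225} k² = 225×226×451/6 = 3822225
∑_{k=1}^{74} k² = 74×75×149/6 = 137825
∑_{k=75}^{225} k² = 3822225 - 137825 = 3684400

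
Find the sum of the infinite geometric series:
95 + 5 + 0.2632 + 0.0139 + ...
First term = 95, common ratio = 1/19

For |r| < 1, S = a / (1 - r)
S = 95 / (1 - (1/19))
S = 95 / (18/19)
S = 1805/18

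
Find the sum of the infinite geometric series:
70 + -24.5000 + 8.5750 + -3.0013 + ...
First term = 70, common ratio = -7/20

For |r| < 1, S = a / (1 - r)
S = 70 / (1 - (-7/20))
S = 70 / (27/20)
S = 1400/27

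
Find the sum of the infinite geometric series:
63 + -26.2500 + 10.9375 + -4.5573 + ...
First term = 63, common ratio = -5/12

For |r| < 1, S = a / (1 - r)
S = 63 / (1 - (-5/12))
S = 63 / (17/12)
S = 756/17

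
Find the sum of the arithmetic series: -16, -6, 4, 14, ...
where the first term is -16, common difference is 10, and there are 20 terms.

Sₙ = n/2 × (first + last)
Last term = a + (n-1)d = -16 + (20-1)×10 = 174
S_20 = 20/2 × (-16 + 174)
S_20 = 20/2 × 158 = 1580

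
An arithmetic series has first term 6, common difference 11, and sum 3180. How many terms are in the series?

Using S = n/2 × [2a + (n-1)d]
3180 = n/2 × [2(6) + (n-1)(11)]
3180 = n/2 × [12 + 11n - 11]
6360 = n × [1 + 11n]
11n² + (1)n - 6360 = 0
Discriminant: Δ = (1)² - 4(11)(-6360) = 1 + 279840 = 279841
√Δ = 529
n = [-(1) + √Δ] / (2·11) = (-1 + 529) / 22 = 528 / 22 = 24
(The negative root is discarded since n must be a positive integer.)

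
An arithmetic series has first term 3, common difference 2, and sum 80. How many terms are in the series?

Using S = n/2 × [2a + (n-1)d]
80 = n/2 × [2(3) + (n-1)(2)]
80 = n/2 × [6 + 2n - 2]
160 = n × [4 + 2n]
2n² + (4)n - 160 = 0
Discriminant: Δ = (4)² - 4(2)(-160) = 16 + 1280 = 1296
√Δ = 36
n = [-(4) + √Δ] / (2·2) = (-4 + 36) / 4 = 32 / 4 = 8
(The negative root is discarded since n must be a positive integer.)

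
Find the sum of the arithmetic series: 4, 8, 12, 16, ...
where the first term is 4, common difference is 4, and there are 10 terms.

Sₙ = n/2 × (first + last)
Last term = a + (n-1)d = 4 + (10-1)×4 = 40
S_10 = 10/2 × (4 + 40)
S_10 = 10/2 × 44 = 220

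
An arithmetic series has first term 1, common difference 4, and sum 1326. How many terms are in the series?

Using S = n/2 × [2a + (n-1)d]
1326 = n/2 × [2(1) + (n-1)(4)]
1326 = n/2 × [2 + 4n - 4]
2652 = n × [-2 + 4n]
4n² + (-2)n - 2652 = 0
Discriminant: Δ = (-2)² - 4(4)(-2652) = 4 + 42432 = 42436
√Δ = 206
n = [-(-2) + √Δ] / (2·4) = (2 + 206) / 8 = 208 / 8 = 26
(The negative root is discarded since n must be a positive integer.)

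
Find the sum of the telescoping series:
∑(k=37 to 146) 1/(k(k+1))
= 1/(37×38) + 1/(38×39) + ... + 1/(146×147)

Partial fractions: 1/(k(k+1)) = 1/k - 1/(k+1)
The series telescopes:
= (1/37 - 1/38) + (1/38 - 1/39) + ... + (1/146 - 1/147)
= 1/37 - 1/147
= 110/5439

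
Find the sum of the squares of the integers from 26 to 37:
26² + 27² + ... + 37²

Use ∑_{k=1}^{n} k² = n(n+1)(2n+1)/6, then subtract the first 25 terms.
∑_{k=1}^{37} k² = 37×38×75/6 = 17575
∑_{k=1}^{25} k² = 25×26×51/6 = 5525
∑_{k=26}^{37} k² = 17575 - 5525 = 12050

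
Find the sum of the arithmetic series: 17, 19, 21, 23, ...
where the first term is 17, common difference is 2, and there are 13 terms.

Sₙ = n/2 × (first + last)
Last term = a + (n-1)d = 17 + (13-1)×2 = 41
S_13 = 13/2 × (17 + 41)
S_13 = 13/2 × 58 = 377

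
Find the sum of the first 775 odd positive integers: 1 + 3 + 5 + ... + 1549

Sum of first n odd numbers = n²
= 775²
= 600625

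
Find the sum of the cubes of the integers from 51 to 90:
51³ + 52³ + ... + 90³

Use ∑_{k=1}^{n} k³ = [n(n+1)/2]², then subtract the first 50 terms.
∑_{k=1}^{90} k³ = [90×91/2]² = 4095² = 16769025
∑_{k=1}^{50} k³ = [50×51/2]² = 1275² = 1625625
∑_{k=51}^{90} k³ = 16769025 - 1625625 = 15143400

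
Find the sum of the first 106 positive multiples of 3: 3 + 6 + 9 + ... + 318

Factor out 3: = 3(1 + 2 + ... + 106) = 3 × n(n+1)/2
= 3 × 106×107/2
= 3 × 5671
= 17013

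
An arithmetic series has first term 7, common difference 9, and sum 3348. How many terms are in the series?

Using S = n/2 × [2a + (n-1)d]
3348 = n/2 × [2(7) + (n-1)(9)]
3348 = n/2 × [14 + 9n - 9]
6696 = n × [5 + 9n]
9n² + (5)n - 6696 = 0
Discriminant: Δ = (5)² - 4(9)(-6696) = 25 + 241056 = 241081
√Δ = 491
n = [-(5) + √Δ] / (2·9) = (-5 + 491) / 18 = 486 / 18 = 27
(The negative root is discarded since n must be a positive integer.)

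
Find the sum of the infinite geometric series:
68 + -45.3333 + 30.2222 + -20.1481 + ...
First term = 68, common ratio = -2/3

For |r| < 1, S = a / (1 - r)
S = 68 / (1 - (-2/3))
S = 68 / (5/3)
S = 204/5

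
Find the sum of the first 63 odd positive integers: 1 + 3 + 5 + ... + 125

Sum of first n odd numbers = n²
= 63²
= 3969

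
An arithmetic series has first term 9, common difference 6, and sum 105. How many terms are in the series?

Using S = n/2 × [2a + (n-1)d]
105 = n/2 × [2(9) + (n-1)(6)]
105 = n/2 × [18 + 6n - 6]
210 = n × [12 + 6n]
6n² + (12)n - 210 = 0
Discriminant: Δ = (12)² - 4(6)(-210) = 144 + 5040 = 5184
√Δ = 72
n = [-(12) + √Δ] / (2·6) = (-12 + 72) / 12 = 60 / 12 = 5
(The negative root is discarded since n must be a positive integer.)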